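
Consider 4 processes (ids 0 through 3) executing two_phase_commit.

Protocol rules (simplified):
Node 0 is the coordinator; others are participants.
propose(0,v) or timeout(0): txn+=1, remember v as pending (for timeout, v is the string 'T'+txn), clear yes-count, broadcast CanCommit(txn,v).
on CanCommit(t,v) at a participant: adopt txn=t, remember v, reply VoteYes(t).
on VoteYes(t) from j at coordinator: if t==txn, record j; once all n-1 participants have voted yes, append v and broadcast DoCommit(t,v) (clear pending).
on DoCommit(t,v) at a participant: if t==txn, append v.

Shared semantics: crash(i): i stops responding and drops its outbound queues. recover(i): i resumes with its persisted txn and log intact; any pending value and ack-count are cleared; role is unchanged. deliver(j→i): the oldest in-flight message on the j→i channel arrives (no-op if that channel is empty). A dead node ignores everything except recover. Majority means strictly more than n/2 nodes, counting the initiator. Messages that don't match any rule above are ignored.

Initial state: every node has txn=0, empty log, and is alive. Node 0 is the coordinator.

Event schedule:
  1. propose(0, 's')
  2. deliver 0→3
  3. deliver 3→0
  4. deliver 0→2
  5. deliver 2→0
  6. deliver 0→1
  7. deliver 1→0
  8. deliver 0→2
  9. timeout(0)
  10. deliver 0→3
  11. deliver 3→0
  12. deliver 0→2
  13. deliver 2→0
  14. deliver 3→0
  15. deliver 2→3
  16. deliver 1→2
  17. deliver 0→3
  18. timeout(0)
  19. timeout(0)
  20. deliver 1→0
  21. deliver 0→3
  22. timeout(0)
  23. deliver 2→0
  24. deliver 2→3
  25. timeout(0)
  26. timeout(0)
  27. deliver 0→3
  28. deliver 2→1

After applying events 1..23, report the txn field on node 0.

5

1. propose(0,'s'):  <0:coor t1 ->
2. deliver 0→3:  <3:part t1 ->
3. deliver 3→0:  nop
4. deliver 0→2:  <2:part t1 ->
5. deliver 2→0:  nop
6. deliver 0→1:  <1:part t1 ->
7. deliver 1→0:  <0:coor t1 s>
8. deliver 0→2:  <2:part t1 s>
9. timeout(0):  <0:coor t2 s>
10. deliver 0→3:  <3:part t1 s>
11. deliver 3→0:  nop
12. deliver 0→2:  <2:part t2 s>
13. deliver 2→0:  nop
14. deliver 3→0:  nop
15. deliver 2→3:  nop
16. deliver 1→2:  nop
17. deliver 0→3:  <3:part t2 s>
18. timeout(0):  <0:coor t3 s>
19. timeout(0):  <0:coor t4 s>
20. deliver 1→0:  nop
21. deliver 0→3:  <3:part t3 s>
22. timeout(0):  <0:coor t5 s>
23. deliver 2→0:  nop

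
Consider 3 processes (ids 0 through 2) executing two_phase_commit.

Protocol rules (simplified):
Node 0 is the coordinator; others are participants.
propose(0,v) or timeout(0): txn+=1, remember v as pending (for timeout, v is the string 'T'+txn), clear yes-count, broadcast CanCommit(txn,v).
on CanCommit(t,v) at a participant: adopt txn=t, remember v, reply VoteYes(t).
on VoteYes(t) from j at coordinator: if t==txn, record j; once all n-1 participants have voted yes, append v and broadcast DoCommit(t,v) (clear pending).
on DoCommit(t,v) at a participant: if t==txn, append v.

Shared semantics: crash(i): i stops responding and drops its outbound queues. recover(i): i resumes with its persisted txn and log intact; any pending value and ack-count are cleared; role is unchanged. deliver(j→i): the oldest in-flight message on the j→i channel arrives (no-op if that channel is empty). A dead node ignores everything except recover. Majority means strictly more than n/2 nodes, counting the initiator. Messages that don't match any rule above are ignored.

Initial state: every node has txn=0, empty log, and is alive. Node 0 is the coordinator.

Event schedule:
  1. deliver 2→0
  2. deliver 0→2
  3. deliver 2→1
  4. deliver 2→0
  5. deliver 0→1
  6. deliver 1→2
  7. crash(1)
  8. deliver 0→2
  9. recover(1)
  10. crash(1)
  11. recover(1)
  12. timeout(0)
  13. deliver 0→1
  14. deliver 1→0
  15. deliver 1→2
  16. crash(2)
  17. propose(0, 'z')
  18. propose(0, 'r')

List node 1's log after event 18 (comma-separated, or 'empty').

step 1 deliver 2→0: —
step 2 deliver 0→2: —
step 3 deliver 2→1: —
step 4 deliver 2→0: —
step 5 deliver 0→1: —
step 6 deliver 1→2: —
step 7 crash(1): 1={✗part,t=0,log=-}
step 8 deliver 0→2: —
step 9 recover(1): 1={part,t=0,log=-}
step 10 crash(1): 1={✗part,t=0,log=-}
step 11 recover(1): 1={part,t=0,log=-}
step 12 timeout(0): 0={coor,t=1,log=-}
step 13 deliver 0→1: 1={part,t=1,log=-}
step 14 deliver 1→0: —
step 15 deliver 1→2: —
step 16 crash(2): 2={✗part,t=0,log=-}
step 17 propose(0,'z'): 0={coor,t=2,log=-}
step 18 propose(0,'r'): 0={coor,t=3,log=-}

empty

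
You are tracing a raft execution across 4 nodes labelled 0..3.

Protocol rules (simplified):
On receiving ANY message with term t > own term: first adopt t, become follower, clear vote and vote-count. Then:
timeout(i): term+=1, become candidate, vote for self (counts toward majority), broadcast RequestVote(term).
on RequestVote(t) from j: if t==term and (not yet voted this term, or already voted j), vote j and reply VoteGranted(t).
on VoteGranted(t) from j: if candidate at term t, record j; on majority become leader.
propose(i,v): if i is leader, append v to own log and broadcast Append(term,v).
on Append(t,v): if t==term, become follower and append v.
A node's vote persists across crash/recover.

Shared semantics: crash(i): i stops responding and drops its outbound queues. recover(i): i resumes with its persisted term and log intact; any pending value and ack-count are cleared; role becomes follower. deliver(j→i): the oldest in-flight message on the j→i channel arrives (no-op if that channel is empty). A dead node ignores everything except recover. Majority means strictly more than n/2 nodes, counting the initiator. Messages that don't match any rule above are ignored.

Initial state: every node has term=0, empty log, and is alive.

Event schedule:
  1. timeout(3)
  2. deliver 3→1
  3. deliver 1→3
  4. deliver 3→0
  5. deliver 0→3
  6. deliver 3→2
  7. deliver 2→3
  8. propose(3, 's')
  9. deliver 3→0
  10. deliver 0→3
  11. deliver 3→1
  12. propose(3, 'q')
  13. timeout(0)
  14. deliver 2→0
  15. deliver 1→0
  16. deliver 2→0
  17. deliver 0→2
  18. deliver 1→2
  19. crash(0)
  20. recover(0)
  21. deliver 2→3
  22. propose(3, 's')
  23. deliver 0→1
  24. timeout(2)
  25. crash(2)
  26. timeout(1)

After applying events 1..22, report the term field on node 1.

after 1 — timeout(3): n3:cand/t1/[-]
after 2 — deliver 3→1: n1:foll/t1/[-]
after 3 — deliver 1→3: ·
after 4 — deliver 3→0: n0:foll/t1/[-]
after 5 — deliver 0→3: n3:lead/t1/[-]
after 6 — deliver 3→2: n2:foll/t1/[-]
after 7 — deliver 2→3: ·
after 8 — propose(3,'s'): n3:lead/t1/[s]
after 9 — deliver 3→0: n0:foll/t1/[s]
after 10 — deliver 0→3: ·
after 11 — deliver 3→1: n1:foll/t1/[s]
after 12 — propose(3,'q'): n3:lead/t1/[s,q]
after 13 — timeout(0): n0:cand/t2/[s]
after 14 — deliver 2→0: ·
after 15 — deliver 1→0: ·
after 16 — deliver 2→0: ·
after 17 — deliver 0→2: n2:foll/t2/[-]
after 18 — deliver 1→2: ·
after 19 — crash(0): n0:✗cand/t2/[s]
after 20 — recover(0): n0:foll/t2/[s]
after 21 — deliver 2→3: ·
after 22 — propose(3,'s'): n3:lead/t1/[s,q,s]

1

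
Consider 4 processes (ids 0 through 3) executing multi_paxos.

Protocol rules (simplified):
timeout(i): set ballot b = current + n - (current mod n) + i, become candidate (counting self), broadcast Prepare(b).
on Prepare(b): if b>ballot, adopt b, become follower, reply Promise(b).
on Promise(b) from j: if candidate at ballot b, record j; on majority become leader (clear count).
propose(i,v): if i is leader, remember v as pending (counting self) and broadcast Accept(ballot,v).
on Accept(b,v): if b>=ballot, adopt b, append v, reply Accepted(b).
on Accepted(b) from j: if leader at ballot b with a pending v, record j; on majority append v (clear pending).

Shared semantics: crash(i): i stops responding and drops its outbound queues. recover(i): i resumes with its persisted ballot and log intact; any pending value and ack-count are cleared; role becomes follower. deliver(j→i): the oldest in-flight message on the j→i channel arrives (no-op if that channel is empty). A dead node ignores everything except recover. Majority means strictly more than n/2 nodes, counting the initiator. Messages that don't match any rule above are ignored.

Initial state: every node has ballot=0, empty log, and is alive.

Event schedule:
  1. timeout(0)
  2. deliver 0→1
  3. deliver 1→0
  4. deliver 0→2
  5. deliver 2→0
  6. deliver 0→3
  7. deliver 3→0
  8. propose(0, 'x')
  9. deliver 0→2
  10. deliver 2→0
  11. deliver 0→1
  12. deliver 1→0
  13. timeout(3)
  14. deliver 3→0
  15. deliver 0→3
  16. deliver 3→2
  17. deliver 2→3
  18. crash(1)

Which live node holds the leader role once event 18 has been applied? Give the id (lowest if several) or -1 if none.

-1

1. timeout(0):  <0:cand b4 ->
2. deliver 0→1:  <1:foll b4 ->
3. deliver 1→0:  nop
4. deliver 0→2:  <2:foll b4 ->
5. deliver 2→0:  <0:lead b4 ->
6. deliver 0→3:  <3:foll b4 ->
7. deliver 3→0:  nop
8. propose(0,'x'):  nop
9. deliver 0→2:  <2:foll b4 x>
10. deliver 2→0:  nop
11. deliver 0→1:  <1:foll b4 x>
12. deliver 1→0:  <0:lead b4 x>
13. timeout(3):  <3:cand b11 ->
14. deliver 3→0:  <0:foll b11 x>
15. deliver 0→3:  nop
16. deliver 3→2:  <2:foll b11 x>
17. deliver 2→3:  nop
18. crash(1):  <1:✗foll b4 x>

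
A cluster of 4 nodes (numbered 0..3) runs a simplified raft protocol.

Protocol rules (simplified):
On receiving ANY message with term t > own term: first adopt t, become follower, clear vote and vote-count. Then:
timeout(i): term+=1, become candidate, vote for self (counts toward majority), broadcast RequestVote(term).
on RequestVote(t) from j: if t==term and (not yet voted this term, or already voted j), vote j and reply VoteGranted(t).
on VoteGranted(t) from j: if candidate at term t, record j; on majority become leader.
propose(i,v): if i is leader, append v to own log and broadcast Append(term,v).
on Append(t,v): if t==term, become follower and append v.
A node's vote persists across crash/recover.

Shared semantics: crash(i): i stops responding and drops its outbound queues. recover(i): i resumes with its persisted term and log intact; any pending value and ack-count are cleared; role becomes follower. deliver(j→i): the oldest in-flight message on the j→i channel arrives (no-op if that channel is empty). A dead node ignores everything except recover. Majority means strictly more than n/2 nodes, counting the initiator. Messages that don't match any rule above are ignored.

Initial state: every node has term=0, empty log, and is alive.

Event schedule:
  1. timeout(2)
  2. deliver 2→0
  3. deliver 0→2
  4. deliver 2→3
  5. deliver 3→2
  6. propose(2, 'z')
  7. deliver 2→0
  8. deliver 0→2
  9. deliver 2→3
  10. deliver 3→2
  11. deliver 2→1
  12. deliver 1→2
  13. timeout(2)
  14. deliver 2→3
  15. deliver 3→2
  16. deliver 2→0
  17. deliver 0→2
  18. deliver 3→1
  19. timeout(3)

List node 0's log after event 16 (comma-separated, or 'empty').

z

[1] timeout(2) → N2(cand t1 [-])
[2] deliver 2→0 → N0(foll t1 [-])
[3] deliver 0→2 → ∅
[4] deliver 2→3 → N3(foll t1 [-])
[5] deliver 3→2 → N2(lead t1 [-])
[6] propose(2,'z') → N2(lead t1 [z])
[7] deliver 2→0 → N0(foll t1 [z])
[8] deliver 0→2 → ∅
[9] deliver 2→3 → N3(foll t1 [z])
[10] deliver 3→2 → ∅
[11] deliver 2→1 → N1(foll t1 [-])
[12] deliver 1→2 → ∅
[13] timeout(2) → N2(cand t2 [z])
[14] deliver 2→3 → N3(foll t2 [z])
[15] deliver 3→2 → ∅
[16] deliver 2→0 → N0(foll t2 [z])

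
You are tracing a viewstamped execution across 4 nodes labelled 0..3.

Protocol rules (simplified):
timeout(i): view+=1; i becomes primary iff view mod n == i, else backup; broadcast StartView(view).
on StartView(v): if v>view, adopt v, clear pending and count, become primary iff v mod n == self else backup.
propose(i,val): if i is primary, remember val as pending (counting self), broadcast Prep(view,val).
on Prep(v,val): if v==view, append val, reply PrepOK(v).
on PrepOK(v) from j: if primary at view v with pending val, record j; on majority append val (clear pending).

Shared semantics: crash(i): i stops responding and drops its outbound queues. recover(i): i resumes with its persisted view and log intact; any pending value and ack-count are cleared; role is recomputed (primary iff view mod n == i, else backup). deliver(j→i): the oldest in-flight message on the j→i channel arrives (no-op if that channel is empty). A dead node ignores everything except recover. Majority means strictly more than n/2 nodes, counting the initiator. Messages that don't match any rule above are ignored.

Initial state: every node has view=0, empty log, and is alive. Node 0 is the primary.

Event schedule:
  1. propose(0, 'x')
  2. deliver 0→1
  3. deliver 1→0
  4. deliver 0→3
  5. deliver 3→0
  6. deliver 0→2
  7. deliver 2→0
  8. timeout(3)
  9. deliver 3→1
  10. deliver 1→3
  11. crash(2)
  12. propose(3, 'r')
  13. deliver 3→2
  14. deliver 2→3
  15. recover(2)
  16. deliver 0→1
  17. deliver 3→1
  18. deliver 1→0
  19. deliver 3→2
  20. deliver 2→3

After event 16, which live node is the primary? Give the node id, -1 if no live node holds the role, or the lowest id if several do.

[1] propose(0,'x') → ∅
[2] deliver 0→1 → N1(back v0 [x])
[3] deliver 1→0 → ∅
[4] deliver 0→3 → N3(back v0 [x])
[5] deliver 3→0 → N0(prim v0 [x])
[6] deliver 0→2 → N2(back v0 [x])
[7] deliver 2→0 → ∅
[8] timeout(3) → N3(back v1 [x])
[9] deliver 3→1 → N1(prim v1 [x])
[10] deliver 1→3 → ∅
[11] crash(2) → N2(✗back v0 [x])
[12] propose(3,'r') → ∅
[13] deliver 3→2 → ∅
[14] deliver 2→3 → ∅
[15] recover(2) → N2(back v0 [x])
[16] deliver 0→1 → ∅

0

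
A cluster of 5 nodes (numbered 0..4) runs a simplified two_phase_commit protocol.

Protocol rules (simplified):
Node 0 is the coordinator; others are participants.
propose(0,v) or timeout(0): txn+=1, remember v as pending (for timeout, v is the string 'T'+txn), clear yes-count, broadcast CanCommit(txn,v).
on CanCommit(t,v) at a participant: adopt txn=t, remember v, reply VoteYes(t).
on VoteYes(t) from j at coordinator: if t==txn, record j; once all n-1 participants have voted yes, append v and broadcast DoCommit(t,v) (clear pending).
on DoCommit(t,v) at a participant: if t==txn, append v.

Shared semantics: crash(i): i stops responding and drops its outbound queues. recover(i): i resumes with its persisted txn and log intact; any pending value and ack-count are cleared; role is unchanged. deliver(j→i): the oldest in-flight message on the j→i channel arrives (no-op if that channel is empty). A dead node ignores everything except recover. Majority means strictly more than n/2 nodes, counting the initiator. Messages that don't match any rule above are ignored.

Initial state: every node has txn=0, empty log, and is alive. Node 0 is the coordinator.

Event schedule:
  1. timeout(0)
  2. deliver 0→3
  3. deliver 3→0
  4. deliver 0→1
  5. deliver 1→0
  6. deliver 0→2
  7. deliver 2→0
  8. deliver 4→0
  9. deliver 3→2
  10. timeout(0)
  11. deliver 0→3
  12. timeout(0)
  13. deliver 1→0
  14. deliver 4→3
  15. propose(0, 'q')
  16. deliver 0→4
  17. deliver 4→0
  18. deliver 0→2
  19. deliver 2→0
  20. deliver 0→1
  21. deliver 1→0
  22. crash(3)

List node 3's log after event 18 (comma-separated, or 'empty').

empty

step 1 timeout(0): 0={coor,t=1,log=-}
step 2 deliver 0→3: 3={part,t=1,log=-}
step 3 deliver 3→0: —
step 4 deliver 0→1: 1={part,t=1,log=-}
step 5 deliver 1→0: —
step 6 deliver 0→2: 2={part,t=1,log=-}
step 7 deliver 2→0: —
step 8 deliver 4→0: —
step 9 deliver 3→2: —
step 10 timeout(0): 0={coor,t=2,log=-}
step 11 deliver 0→3: 3={part,t=2,log=-}
step 12 timeout(0): 0={coor,t=3,log=-}
step 13 deliver 1→0: —
step 14 deliver 4→3: —
step 15 propose(0,'q'): 0={coor,t=4,log=-}
step 16 deliver 0→4: 4={part,t=1,log=-}
step 17 deliver 4→0: —
step 18 deliver 0→2: 2={part,t=2,log=-}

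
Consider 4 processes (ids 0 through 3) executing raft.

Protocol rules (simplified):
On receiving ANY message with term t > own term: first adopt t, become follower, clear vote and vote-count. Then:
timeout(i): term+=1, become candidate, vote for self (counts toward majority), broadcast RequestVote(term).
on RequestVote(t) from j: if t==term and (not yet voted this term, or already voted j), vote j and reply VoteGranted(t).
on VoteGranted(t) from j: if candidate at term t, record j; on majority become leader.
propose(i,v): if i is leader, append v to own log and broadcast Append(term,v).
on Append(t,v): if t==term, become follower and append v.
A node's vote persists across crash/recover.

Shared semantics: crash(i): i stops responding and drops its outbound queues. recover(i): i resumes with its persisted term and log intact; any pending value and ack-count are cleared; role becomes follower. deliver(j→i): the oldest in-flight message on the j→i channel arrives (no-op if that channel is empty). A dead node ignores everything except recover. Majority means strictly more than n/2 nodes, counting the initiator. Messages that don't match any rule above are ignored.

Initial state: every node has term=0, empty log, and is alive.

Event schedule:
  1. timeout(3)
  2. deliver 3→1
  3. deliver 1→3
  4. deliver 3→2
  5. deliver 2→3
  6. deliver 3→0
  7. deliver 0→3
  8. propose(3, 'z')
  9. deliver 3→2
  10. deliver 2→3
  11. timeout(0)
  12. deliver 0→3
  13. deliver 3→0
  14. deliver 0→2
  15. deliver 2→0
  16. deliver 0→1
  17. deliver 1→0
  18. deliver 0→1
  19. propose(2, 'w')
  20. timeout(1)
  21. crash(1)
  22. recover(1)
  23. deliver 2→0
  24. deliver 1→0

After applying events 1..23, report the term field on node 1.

3

step 1 timeout(3): 3={cand,t=1,log=-}
step 2 deliver 3→1: 1={foll,t=1,log=-}
step 3 deliver 1→3: —
step 4 deliver 3→2: 2={foll,t=1,log=-}
step 5 deliver 2→3: 3={lead,t=1,log=-}
step 6 deliver 3→0: 0={foll,t=1,log=-}
step 7 deliver 0→3: —
step 8 propose(3,'z'): 3={lead,t=1,log=z}
step 9 deliver 3→2: 2={foll,t=1,log=z}
step 10 deliver 2→3: —
step 11 timeout(0): 0={cand,t=2,log=-}
step 12 deliver 0→3: 3={foll,t=2,log=z}
step 13 deliver 3→0: —
step 14 deliver 0→2: 2={foll,t=2,log=z}
step 15 deliver 2→0: —
step 16 deliver 0→1: 1={foll,t=2,log=-}
step 17 deliver 1→0: 0={lead,t=2,log=-}
step 18 deliver 0→1: —
step 19 propose(2,'w'): —
step 20 timeout(1): 1={cand,t=3,log=-}
step 21 crash(1): 1={✗cand,t=3,log=-}
step 22 recover(1): 1={foll,t=3,log=-}
step 23 deliver 2→0: —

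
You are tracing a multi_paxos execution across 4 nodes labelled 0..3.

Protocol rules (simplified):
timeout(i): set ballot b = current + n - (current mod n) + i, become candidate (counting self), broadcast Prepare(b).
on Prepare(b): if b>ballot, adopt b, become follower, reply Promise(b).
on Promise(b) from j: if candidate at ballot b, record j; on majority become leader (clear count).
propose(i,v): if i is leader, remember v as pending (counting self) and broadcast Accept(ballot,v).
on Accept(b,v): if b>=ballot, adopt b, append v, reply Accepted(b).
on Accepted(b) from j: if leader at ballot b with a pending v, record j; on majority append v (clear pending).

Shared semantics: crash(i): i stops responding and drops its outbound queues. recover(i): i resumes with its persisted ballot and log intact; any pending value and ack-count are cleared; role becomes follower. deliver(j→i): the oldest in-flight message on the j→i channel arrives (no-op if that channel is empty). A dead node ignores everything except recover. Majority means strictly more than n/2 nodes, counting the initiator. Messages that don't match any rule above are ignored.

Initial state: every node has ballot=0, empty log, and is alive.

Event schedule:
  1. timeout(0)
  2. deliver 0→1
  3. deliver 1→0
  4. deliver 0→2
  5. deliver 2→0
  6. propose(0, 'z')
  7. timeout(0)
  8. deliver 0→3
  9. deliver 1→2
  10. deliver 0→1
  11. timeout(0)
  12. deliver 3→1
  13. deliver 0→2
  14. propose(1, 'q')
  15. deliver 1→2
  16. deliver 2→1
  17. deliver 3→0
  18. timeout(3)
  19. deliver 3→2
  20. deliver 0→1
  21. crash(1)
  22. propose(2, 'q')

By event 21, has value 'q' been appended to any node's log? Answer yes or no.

no

e1 timeout(0): 0[cand,b=4,-]
e2 deliver 0→1: 1[foll,b=4,-]
e3 deliver 1→0: ·
e4 deliver 0→2: 2[foll,b=4,-]
e5 deliver 2→0: 0[lead,b=4,-]
e6 propose(0,'z'): ·
e7 timeout(0): 0[cand,b=8,-]
e8 deliver 0→3: 3[foll,b=4,-]
e9 deliver 1→2: ·
e10 deliver 0→1: 1[foll,b=4,z]
e11 timeout(0): 0[cand,b=12,-]
e12 deliver 3→1: ·
e13 deliver 0→2: 2[foll,b=4,z]
e14 propose(1,'q'): ·
e15 deliver 1→2: ·
e16 deliver 2→1: ·
e17 deliver 3→0: ·
e18 timeout(3): 3[cand,b=11,-]
e19 deliver 3→2: 2[foll,b=11,z]
e20 deliver 0→1: 1[foll,b=8,z]
e21 crash(1): 1[✗foll,b=8,z]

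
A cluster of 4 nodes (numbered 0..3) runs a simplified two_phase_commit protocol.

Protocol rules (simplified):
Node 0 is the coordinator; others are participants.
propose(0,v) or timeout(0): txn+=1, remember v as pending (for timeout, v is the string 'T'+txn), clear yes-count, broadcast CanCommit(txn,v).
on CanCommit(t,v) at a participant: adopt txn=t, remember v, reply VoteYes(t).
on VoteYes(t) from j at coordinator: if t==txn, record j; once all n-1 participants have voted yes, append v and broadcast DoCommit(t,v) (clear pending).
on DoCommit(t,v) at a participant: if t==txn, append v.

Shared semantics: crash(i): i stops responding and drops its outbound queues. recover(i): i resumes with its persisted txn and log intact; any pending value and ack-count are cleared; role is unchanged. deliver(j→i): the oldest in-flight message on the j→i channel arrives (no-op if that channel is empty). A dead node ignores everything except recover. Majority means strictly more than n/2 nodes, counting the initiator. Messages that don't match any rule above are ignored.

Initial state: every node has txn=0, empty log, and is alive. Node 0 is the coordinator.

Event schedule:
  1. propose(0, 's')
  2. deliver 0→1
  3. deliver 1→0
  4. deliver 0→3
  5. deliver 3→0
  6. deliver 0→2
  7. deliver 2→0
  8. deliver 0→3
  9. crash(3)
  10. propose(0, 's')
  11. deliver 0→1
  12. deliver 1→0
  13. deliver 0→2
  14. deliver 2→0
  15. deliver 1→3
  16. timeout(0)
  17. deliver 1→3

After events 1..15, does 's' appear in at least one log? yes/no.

yes

[1] propose(0,'s') → N0(coor t1 [-])
[2] deliver 0→1 → N1(part t1 [-])
[3] deliver 1→0 → ∅
[4] deliver 0→3 → N3(part t1 [-])
[5] deliver 3→0 → ∅
[6] deliver 0→2 → N2(part t1 [-])
[7] deliver 2→0 → N0(coor t1 [s])
[8] deliver 0→3 → N3(part t1 [s])
[9] crash(3) → N3(✗part t1 [s])
[10] propose(0,'s') → N0(coor t2 [s])
[11] deliver 0→1 → N1(part t1 [s])
[12] deliver 1→0 → ∅
[13] deliver 0→2 → N2(part t1 [s])
[14] deliver 2→0 → ∅
[15] deliver 1→3 → ∅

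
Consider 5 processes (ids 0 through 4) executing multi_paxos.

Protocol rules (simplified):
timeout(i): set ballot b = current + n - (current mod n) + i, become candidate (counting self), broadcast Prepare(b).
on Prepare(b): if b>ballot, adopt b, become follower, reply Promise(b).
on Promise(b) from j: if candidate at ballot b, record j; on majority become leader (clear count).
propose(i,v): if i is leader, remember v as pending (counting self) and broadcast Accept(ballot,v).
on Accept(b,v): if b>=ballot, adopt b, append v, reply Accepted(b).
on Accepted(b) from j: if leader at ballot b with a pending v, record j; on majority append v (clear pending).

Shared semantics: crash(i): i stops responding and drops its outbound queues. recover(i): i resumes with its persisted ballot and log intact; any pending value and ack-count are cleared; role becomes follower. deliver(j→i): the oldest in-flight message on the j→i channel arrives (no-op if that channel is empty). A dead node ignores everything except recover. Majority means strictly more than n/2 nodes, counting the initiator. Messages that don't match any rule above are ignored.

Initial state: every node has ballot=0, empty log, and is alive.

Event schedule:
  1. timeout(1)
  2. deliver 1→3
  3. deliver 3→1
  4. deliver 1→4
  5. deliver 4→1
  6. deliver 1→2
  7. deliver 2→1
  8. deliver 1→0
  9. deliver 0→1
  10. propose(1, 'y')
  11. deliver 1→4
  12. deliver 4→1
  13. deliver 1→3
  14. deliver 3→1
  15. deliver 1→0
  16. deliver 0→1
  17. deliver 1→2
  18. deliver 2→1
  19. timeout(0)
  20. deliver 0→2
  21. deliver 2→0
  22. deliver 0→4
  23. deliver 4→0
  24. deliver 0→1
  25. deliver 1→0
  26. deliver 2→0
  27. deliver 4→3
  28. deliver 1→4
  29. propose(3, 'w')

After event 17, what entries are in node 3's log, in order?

y

after 1 — timeout(1): n1:cand/b6/[-]
after 2 — deliver 1→3: n3:foll/b6/[-]
after 3 — deliver 3→1: ·
after 4 — deliver 1→4: n4:foll/b6/[-]
after 5 — deliver 4→1: n1:lead/b6/[-]
after 6 — deliver 1→2: n2:foll/b6/[-]
after 7 — deliver 2→1: ·
after 8 — deliver 1→0: n0:foll/b6/[-]
after 9 — deliver 0→1: ·
after 10 — propose(1,'y'): ·
after 11 — deliver 1→4: n4:foll/b6/[y]
after 12 — deliver 4→1: ·
after 13 — deliver 1→3: n3:foll/b6/[y]
after 14 — deliver 3→1: n1:lead/b6/[y]
after 15 — deliver 1→0: n0:foll/b6/[y]
after 16 — deliver 0→1: ·
after 17 — deliver 1→2: n2:foll/b6/[y]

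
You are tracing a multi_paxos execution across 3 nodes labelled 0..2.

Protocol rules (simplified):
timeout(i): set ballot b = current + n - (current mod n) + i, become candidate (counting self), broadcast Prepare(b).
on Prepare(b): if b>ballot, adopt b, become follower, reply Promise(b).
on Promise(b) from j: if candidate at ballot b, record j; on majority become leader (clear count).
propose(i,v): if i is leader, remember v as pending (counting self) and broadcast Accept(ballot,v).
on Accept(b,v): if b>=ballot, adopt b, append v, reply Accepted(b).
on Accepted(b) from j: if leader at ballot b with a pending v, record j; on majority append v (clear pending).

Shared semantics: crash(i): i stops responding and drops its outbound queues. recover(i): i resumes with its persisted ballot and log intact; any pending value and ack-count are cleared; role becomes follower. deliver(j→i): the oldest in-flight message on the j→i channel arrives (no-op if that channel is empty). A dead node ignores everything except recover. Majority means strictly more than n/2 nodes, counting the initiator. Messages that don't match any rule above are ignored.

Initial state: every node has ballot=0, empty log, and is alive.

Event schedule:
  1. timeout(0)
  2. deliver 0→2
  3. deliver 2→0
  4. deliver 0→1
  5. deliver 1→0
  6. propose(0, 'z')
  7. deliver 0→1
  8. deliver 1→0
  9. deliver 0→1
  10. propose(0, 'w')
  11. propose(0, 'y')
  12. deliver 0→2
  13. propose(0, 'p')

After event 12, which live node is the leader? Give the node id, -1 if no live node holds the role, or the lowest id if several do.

0

step 1 timeout(0): 0={cand,b=3,log=-}
step 2 deliver 0→2: 2={foll,b=3,log=-}
step 3 deliver 2→0: 0={lead,b=3,log=-}
step 4 deliver 0→1: 1={foll,b=3,log=-}
step 5 deliver 1→0: —
step 6 propose(0,'z'): —
step 7 deliver 0→1: 1={foll,b=3,log=z}
step 8 deliver 1→0: 0={lead,b=3,log=z}
step 9 deliver 0→1: —
step 10 propose(0,'w'): —
step 11 propose(0,'y'): —
step 12 deliver 0→2: 2={foll,b=3,log=z}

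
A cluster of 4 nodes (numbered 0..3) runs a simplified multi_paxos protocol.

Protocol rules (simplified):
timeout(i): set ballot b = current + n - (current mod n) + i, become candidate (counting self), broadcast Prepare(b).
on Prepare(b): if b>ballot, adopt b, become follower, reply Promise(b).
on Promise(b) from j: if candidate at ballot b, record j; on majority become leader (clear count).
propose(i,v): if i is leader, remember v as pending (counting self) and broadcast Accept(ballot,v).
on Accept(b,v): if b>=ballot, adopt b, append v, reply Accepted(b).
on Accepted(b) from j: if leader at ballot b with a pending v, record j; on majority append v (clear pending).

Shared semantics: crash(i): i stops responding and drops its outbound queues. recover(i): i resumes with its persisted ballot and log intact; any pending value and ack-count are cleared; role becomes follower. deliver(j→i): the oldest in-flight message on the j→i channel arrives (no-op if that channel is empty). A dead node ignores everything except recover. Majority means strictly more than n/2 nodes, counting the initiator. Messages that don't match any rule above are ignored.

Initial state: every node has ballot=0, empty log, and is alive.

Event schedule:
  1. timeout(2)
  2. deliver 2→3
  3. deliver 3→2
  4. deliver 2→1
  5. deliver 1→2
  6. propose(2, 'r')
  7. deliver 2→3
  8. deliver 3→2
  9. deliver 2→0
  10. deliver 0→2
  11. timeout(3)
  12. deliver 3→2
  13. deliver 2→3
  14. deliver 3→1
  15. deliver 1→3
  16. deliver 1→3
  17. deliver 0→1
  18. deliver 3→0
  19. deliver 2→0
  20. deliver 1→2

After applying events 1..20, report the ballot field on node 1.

step 1 timeout(2): 2={cand,b=6,log=-}
step 2 deliver 2→3: 3={foll,b=6,log=-}
step 3 deliver 3→2: —
step 4 deliver 2→1: 1={foll,b=6,log=-}
step 5 deliver 1→2: 2={lead,b=6,log=-}
step 6 propose(2,'r'): —
step 7 deliver 2→3: 3={foll,b=6,log=r}
step 8 deliver 3→2: —
step 9 deliver 2→0: 0={foll,b=6,log=-}
step 10 deliver 0→2: —
step 11 timeout(3): 3={cand,b=11,log=r}
step 12 deliver 3→2: 2={foll,b=11,log=-}
step 13 deliver 2→3: —
step 14 deliver 3→1: 1={foll,b=11,log=-}
step 15 deliver 1→3: 3={lead,b=11,log=r}
step 16 deliver 1→3: —
step 17 deliver 0→1: —
step 18 deliver 3→0: 0={foll,b=11,log=-}
step 19 deliver 2→0: —
step 20 deliver 1→2: —

11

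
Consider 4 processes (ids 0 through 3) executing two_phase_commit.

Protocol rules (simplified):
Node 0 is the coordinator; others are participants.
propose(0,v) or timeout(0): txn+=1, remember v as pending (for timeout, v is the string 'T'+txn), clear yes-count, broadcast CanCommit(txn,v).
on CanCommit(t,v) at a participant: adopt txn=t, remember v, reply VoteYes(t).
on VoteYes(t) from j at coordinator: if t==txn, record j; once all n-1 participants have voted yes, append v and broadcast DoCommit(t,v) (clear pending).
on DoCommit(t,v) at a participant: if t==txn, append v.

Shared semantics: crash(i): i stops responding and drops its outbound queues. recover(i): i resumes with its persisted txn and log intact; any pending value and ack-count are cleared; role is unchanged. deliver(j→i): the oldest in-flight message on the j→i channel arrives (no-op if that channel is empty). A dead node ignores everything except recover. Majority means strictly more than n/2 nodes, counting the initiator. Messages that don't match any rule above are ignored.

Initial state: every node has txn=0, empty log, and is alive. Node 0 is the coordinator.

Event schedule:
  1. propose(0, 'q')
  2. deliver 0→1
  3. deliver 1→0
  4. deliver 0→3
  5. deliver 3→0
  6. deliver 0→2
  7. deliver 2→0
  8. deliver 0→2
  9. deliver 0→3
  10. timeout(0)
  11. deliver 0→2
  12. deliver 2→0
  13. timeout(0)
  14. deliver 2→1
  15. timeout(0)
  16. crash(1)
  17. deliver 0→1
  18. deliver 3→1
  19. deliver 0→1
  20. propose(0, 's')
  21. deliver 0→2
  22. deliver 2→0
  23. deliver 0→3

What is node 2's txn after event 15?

2

step 1 propose(0,'q'): 0={coor,t=1,log=-}
step 2 deliver 0→1: 1={part,t=1,log=-}
step 3 deliver 1→0: —
step 4 deliver 0→3: 3={part,t=1,log=-}
step 5 deliver 3→0: —
step 6 deliver 0→2: 2={part,t=1,log=-}
step 7 deliver 2→0: 0={coor,t=1,log=q}
step 8 deliver 0→2: 2={part,t=1,log=q}
step 9 deliver 0→3: 3={part,t=1,log=q}
step 10 timeout(0): 0={coor,t=2,log=q}
step 11 deliver 0→2: 2={part,t=2,log=q}
step 12 deliver 2→0: —
step 13 timeout(0): 0={coor,t=3,log=q}
step 14 deliver 2→1: —
step 15 timeout(0): 0={coor,t=4,log=q}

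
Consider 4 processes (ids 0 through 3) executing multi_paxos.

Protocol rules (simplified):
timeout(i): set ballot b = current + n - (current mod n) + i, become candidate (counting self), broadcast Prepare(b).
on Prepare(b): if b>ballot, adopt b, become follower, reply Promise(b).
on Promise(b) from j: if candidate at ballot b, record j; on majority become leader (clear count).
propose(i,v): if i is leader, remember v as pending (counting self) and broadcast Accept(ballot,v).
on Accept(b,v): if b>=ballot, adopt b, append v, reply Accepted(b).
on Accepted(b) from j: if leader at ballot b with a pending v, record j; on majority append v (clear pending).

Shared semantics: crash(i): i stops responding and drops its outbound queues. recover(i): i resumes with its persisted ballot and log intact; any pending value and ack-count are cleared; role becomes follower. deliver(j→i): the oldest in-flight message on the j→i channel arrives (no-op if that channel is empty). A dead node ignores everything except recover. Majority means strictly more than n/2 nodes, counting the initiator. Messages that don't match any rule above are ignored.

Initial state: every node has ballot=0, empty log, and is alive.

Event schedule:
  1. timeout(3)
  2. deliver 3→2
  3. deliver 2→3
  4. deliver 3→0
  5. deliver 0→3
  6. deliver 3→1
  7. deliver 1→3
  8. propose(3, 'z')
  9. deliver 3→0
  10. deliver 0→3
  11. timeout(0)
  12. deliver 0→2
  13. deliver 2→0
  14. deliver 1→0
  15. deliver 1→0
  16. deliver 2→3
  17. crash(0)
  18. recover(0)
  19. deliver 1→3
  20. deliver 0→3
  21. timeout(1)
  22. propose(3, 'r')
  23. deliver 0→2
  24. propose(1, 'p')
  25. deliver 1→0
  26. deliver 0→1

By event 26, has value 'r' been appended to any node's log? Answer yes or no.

no

step 1 timeout(3): 3={cand,b=7,log=-}
step 2 deliver 3→2: 2={foll,b=7,log=-}
step 3 deliver 2→3: —
step 4 deliver 3→0: 0={foll,b=7,log=-}
step 5 deliver 0→3: 3={lead,b=7,log=-}
step 6 deliver 3→1: 1={foll,b=7,log=-}
step 7 deliver 1→3: —
step 8 propose(3,'z'): —
step 9 deliver 3→0: 0={foll,b=7,log=z}
step 10 deliver 0→3: —
step 11 timeout(0): 0={cand,b=8,log=z}
step 12 deliver 0→2: 2={foll,b=8,log=-}
step 13 deliver 2→0: —
step 14 deliver 1→0: —
step 15 deliver 1→0: —
step 16 deliver 2→3: —
step 17 crash(0): 0={✗cand,b=8,log=z}
step 18 recover(0): 0={foll,b=8,log=z}
step 19 deliver 1→3: —
step 20 deliver 0→3: —
step 21 timeout(1): 1={cand,b=9,log=-}
step 22 propose(3,'r'): —
step 23 deliver 0→2: —
step 24 propose(1,'p'): —
step 25 deliver 1→0: 0={foll,b=9,log=z}
step 26 deliver 0→1: —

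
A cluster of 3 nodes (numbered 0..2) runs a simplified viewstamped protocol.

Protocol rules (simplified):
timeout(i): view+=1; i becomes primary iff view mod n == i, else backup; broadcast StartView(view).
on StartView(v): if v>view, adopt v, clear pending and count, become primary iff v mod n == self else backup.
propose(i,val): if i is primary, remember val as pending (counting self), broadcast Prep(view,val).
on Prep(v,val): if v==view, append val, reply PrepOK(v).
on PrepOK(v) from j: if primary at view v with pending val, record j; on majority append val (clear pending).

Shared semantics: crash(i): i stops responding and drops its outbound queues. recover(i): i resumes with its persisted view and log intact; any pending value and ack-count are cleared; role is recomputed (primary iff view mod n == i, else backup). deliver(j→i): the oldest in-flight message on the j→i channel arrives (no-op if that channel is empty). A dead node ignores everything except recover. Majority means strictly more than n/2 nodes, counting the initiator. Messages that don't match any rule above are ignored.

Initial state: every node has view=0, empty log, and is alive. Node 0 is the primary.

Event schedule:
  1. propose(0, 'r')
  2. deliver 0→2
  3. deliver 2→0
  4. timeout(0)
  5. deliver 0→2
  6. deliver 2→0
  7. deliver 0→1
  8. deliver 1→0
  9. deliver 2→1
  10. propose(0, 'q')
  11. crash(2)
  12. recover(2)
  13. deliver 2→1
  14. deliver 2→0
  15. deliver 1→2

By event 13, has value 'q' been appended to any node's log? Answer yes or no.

no

e1 propose(0,'r'): ·
e2 deliver 0→2: 2[back,v=0,r]
e3 deliver 2→0: 0[prim,v=0,r]
e4 timeout(0): 0[back,v=1,r]
e5 deliver 0→2: 2[back,v=1,r]
e6 deliver 2→0: ·
e7 deliver 0→1: 1[back,v=0,r]
e8 deliver 1→0: ·
e9 deliver 2→1: ·
e10 propose(0,'q'): ·
e11 crash(2): 2[✗back,v=1,r]
e12 recover(2): 2[back,v=1,r]
e13 deliver 2→1: ·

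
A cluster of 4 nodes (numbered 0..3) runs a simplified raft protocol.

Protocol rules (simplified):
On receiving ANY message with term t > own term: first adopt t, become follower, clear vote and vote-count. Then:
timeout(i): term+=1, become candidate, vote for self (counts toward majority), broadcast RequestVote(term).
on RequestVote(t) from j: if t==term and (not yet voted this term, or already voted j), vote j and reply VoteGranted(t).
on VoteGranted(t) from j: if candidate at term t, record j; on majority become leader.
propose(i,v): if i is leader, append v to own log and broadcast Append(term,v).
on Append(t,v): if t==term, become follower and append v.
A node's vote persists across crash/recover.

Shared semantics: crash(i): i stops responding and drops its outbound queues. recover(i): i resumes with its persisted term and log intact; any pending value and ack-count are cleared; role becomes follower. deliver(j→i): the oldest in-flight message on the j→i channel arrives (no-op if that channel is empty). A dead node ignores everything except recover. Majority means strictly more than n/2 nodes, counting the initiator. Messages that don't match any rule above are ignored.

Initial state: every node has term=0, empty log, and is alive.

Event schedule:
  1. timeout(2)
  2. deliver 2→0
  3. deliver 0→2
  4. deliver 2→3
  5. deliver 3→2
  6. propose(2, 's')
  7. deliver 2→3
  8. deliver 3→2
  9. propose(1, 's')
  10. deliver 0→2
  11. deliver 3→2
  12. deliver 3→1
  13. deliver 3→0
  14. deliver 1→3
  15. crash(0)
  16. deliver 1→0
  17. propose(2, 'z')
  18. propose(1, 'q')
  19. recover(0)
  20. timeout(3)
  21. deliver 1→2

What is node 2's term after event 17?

[1] timeout(2) → N2(cand t1 [-])
[2] deliver 2→0 → N0(foll t1 [-])
[3] deliver 0→2 → ∅
[4] deliver 2→3 → N3(foll t1 [-])
[5] deliver 3→2 → N2(lead t1 [-])
[6] propose(2,'s') → N2(lead t1 [s])
[7] deliver 2→3 → N3(foll t1 [s])
[8] deliver 3→2 → ∅
[9] propose(1,'s') → ∅
[10] deliver 0→2 → ∅
[11] deliver 3→2 → ∅
[12] deliver 3→1 → ∅
[13] deliver 3→0 → ∅
[14] deliver 1→3 → ∅
[15] crash(0) → N0(✗foll t1 [-])
[16] deliver 1→0 → ∅
[17] propose(2,'z') → N2(lead t1 [s,z])

1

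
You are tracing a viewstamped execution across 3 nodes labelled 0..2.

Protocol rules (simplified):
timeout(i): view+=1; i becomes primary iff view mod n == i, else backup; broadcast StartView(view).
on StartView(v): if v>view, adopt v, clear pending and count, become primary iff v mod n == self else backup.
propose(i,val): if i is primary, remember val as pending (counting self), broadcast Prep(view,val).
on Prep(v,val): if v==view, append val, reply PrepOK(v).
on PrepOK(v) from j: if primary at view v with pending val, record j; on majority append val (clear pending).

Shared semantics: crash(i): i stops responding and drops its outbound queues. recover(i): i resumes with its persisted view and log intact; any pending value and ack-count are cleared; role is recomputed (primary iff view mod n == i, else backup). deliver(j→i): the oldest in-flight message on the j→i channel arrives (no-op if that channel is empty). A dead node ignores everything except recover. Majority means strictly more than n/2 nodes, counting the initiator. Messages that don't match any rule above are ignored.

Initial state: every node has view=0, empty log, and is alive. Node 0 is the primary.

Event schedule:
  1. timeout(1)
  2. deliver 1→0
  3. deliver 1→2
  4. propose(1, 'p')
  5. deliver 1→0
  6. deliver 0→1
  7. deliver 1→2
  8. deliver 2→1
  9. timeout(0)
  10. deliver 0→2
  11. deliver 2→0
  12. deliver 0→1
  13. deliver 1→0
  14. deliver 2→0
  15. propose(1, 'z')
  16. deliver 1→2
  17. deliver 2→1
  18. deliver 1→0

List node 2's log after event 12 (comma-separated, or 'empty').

p

e1 timeout(1): 1[prim,v=1,-]
e2 deliver 1→0: 0[back,v=1,-]
e3 deliver 1→2: 2[back,v=1,-]
e4 propose(1,'p'): ·
e5 deliver 1→0: 0[back,v=1,p]
e6 deliver 0→1: 1[prim,v=1,p]
e7 deliver 1→2: 2[back,v=1,p]
e8 deliver 2→1: ·
e9 timeout(0): 0[back,v=2,p]
e10 deliver 0→2: 2[prim,v=2,p]
e11 deliver 2→0: ·
e12 deliver 0→1: 1[back,v=2,p]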